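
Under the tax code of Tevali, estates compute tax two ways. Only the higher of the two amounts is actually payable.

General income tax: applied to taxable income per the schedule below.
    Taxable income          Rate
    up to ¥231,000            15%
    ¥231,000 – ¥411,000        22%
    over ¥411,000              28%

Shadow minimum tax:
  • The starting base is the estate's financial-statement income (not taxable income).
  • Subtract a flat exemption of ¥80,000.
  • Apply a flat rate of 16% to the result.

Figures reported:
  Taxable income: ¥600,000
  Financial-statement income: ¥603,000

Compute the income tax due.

¥127,170

General income tax:
  ¥231,000 × 15% = ¥34,650
  ¥180,000 × 22% = ¥39,600
  ¥189,000 × 28% = ¥52,920
  → ¥127,170

Shadow minimum tax:
  Base (financial-statement income): ¥603,000
  Less exemption ¥80,000 → base ¥523,000
  ¥523,000 × 16% = ¥83,680

¥127,170 > ¥83,680, so the general income tax governs.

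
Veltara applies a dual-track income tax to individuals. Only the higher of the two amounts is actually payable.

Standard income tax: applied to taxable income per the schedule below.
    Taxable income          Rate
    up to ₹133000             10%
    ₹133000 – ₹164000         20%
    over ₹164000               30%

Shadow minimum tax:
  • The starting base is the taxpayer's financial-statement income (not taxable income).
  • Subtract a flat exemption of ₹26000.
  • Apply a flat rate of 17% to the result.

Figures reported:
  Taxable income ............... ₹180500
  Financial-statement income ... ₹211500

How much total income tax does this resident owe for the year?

₹31535

Standard income tax:
  ₹133000 × 10% = ₹13300
  ₹31000 × 20% = ₹6200
  ₹16500 × 30% = ₹4950
  → ₹24450

Shadow minimum tax:
  Base (financial-statement income): ₹211500
  Less exemption ₹26000 → base ₹185500
  ₹185500 × 17% = ₹31535

₹31535 > ₹24450, so the shadow minimum tax is the binding amount.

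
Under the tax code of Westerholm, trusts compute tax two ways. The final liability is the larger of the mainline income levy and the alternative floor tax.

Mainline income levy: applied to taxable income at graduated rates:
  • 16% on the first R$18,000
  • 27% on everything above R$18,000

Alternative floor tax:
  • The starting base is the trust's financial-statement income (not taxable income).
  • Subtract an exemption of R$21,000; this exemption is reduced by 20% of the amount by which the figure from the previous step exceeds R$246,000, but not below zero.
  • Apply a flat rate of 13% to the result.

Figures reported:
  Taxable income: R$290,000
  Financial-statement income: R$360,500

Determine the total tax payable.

R$76,320

Alternative floor tax:
  Base (financial-statement income): R$360,500
  Exemption: 20% × (R$360,500 − R$246,000) = R$22,900 ≥ R$21,000, so the exemption is fully phased out
  Base: R$360,500 − R$0 = R$360,500
  R$360,500 × 13% = R$46,865

Mainline income levy:
  R$18,000 × 16% = R$2,880
  R$272,000 × 27% = R$73,440
  → R$76,320

R$76,320 > R$46,865, so the mainline income levy governs.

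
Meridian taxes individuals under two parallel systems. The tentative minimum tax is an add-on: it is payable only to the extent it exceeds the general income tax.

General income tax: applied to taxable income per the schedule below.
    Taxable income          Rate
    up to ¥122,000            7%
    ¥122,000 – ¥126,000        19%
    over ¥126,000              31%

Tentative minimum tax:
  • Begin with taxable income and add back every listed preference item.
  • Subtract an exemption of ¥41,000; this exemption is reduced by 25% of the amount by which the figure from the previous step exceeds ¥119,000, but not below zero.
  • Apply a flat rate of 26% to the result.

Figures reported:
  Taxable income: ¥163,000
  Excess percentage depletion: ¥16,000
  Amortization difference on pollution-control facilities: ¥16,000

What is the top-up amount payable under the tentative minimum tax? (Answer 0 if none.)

Tentative minimum tax:
  Adjusted income: ¥163,000 + ¥16,000 + ¥16,000 = ¥195,000
  Exemption: ¥41,000 − 25% × (¥195,000 − ¥119,000) = ¥41,000 − ¥19,000 = ¥22,000
  Base: ¥195,000 − ¥22,000 = ¥173,000
  ¥173,000 × 26% = ¥44,980

General income tax:
  ¥122,000 × 7% = ¥8,540
  ¥4,000 × 19% = ¥760
  ¥37,000 × 31% = ¥11,470
  → ¥20,770

Excess of tentative minimum tax over general income tax: ¥44,980 − ¥20,770 = ¥24,210.

¥24,210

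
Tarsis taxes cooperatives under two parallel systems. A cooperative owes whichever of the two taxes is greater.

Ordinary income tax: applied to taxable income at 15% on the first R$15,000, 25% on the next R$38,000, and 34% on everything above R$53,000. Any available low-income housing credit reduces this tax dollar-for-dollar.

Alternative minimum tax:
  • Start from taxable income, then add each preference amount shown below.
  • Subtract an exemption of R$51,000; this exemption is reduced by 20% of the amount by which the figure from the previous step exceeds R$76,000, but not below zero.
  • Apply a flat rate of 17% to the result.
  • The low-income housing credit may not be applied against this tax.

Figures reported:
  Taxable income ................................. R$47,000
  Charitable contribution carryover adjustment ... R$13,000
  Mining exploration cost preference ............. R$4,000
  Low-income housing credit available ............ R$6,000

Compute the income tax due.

Ordinary income tax:
  R$15,000 × 15% = R$2,250
  R$32,000 × 25% = R$8,000
  → R$10,250
  Less low-income housing credit R$6,000 → R$4,250

Alternative minimum tax:
  Adjusted income: R$47,000 + R$13,000 + R$4,000 = R$64,000
  Exemption: R$64,000 ≤ R$76,000, so full R$51,000 applies
  Base: R$64,000 − R$51,000 = R$13,000
  R$13,000 × 17% = R$2,210

R$4,250 > R$2,210, so the ordinary income tax governs.

R$4,250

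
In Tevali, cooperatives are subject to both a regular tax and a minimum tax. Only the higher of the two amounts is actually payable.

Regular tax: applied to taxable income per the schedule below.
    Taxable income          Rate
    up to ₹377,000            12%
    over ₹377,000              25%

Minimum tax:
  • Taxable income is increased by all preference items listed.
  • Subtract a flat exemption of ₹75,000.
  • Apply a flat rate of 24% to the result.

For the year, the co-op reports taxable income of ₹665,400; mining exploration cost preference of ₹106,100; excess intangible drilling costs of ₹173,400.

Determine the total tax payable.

Minimum tax:
  Adjusted income: ₹665,400 + ₹106,100 + ₹173,400 = ₹944,900
  Less exemption ₹75,000 → base ₹869,900
  ₹869,900 × 24% = ₹208,776

Regular tax:
  ₹377,000 × 12% = ₹45,240
  ₹288,400 × 25% = ₹72,100
  → ₹117,340

₹208,776 > ₹117,340, so the minimum tax is the binding amount.

₹208,776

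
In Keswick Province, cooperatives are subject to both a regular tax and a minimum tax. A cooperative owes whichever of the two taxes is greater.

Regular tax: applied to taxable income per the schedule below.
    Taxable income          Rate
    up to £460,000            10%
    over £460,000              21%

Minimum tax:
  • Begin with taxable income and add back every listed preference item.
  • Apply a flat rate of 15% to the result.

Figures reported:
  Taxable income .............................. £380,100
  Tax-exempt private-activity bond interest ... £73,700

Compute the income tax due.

£68,070

Minimum tax:
  Adjusted income: £380,100 + £73,700 = £453,800
  £453,800 × 15% = £68,070

Regular tax:
  £380,100 × 10% = £38,010

£68,070 > £38,010, so the minimum tax is the binding amount.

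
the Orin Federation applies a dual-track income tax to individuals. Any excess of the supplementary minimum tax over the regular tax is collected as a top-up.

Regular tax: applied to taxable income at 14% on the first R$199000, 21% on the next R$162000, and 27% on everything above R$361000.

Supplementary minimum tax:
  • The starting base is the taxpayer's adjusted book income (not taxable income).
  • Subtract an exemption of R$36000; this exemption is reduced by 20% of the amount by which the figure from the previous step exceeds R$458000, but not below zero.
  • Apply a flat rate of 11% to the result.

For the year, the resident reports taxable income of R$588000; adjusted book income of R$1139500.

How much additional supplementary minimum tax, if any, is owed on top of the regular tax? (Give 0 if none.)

R$2175

Regular tax:
  R$199000 × 14% = R$27860
  R$162000 × 21% = R$34020
  R$227000 × 27% = R$61290
  → R$123170

Supplementary minimum tax:
  Base (adjusted book income): R$1139500
  Exemption: 20% × (R$1139500 − R$458000) = R$136300 ≥ R$36000, so the exemption is fully phased out
  Base: R$1139500 − R$0 = R$1139500
  R$1139500 × 11% = R$125345

Excess of supplementary minimum tax over regular tax: R$125345 − R$123170 = R$2175.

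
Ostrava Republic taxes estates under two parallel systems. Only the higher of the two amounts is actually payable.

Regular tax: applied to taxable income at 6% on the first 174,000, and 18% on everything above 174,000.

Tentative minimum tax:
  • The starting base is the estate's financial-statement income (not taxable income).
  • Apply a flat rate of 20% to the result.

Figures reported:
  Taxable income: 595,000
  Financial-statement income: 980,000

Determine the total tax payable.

Regular tax:
  174,000 × 6% = 10,440
  421,000 × 18% = 75,780
  → 86,220

Tentative minimum tax:
  Base (financial-statement income): 980,000
  980,000 × 20% = 196,000

196,000 > 86,220, so the tentative minimum tax is the binding amount.

196,000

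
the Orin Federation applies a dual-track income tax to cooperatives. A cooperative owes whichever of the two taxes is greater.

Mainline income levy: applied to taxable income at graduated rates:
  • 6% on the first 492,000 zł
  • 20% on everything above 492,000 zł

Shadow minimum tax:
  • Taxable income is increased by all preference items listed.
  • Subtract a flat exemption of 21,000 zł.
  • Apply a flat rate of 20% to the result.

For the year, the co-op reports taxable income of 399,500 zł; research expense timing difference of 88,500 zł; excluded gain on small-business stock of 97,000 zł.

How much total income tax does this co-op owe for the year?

Mainline income levy:
  399,500 zł × 6% = 23,970 zł

Shadow minimum tax:
  Adjusted income: 399,500 zł + 88,500 zł + 97,000 zł = 585,000 zł
  Less exemption 21,000 zł → base 564,000 zł
  564,000 zł × 20% = 112,800 zł

112,800 zł > 23,970 zł, so the shadow minimum tax is the binding amount.

112,800 zł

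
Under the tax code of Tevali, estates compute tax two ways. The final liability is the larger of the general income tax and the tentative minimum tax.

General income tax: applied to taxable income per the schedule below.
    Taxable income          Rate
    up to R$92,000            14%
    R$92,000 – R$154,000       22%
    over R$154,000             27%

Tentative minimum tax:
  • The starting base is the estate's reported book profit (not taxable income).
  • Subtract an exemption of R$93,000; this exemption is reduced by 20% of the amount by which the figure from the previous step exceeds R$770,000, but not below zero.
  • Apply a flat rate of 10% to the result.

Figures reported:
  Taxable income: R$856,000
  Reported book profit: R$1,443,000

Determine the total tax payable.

R$216,060

General income tax:
  R$92,000 × 14% = R$12,880
  R$62,000 × 22% = R$13,640
  R$702,000 × 27% = R$189,540
  → R$216,060

Tentative minimum tax:
  Base (reported book profit): R$1,443,000
  Exemption: 20% × (R$1,443,000 − R$770,000) = R$134,600 ≥ R$93,000, so the exemption is fully phased out
  Base: R$1,443,000 − R$0 = R$1,443,000
  R$1,443,000 × 10% = R$144,300

R$216,060 > R$144,300, so the general income tax governs.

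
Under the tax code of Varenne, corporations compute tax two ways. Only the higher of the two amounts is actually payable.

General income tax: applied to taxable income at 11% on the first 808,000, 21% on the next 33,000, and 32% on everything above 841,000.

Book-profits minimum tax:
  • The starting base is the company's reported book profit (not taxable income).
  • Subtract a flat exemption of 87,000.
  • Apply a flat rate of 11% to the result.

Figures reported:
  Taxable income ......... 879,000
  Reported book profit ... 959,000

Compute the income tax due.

107,970

General income tax:
  808,000 × 11% = 88,880
  33,000 × 21% = 6,930
  38,000 × 32% = 12,160
  → 107,970

Book-profits minimum tax:
  Base (reported book profit): 959,000
  Less exemption 87,000 → base 872,000
  872,000 × 11% = 95,920

107,970 > 95,920, so the general income tax governs.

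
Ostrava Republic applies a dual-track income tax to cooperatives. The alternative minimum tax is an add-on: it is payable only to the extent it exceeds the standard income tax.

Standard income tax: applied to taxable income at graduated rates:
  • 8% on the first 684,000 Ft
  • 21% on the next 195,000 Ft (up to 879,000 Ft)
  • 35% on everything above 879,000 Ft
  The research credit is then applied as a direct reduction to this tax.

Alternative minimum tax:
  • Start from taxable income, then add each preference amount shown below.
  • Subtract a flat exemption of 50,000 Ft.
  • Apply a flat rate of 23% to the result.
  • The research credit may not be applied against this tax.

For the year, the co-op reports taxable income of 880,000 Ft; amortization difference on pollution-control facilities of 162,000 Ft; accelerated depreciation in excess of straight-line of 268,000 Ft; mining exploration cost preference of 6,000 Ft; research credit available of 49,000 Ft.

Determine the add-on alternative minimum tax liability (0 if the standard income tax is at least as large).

244,160 Ft

Alternative minimum tax:
  Adjusted income: 880,000 Ft + 162,000 Ft + 268,000 Ft + 6,000 Ft = 1,316,000 Ft
  Less exemption 50,000 Ft → base 1,266,000 Ft
  1,266,000 Ft × 23% = 291,180 Ft

Standard income tax:
  684,000 Ft × 8% = 54,720 Ft
  195,000 Ft × 21% = 40,950 Ft
  1,000 Ft × 35% = 350 Ft
  → 96,020 Ft
  Less research credit 49,000 Ft → 47,020 Ft

Excess of alternative minimum tax over standard income tax: 291,180 Ft − 47,020 Ft = 244,160 Ft.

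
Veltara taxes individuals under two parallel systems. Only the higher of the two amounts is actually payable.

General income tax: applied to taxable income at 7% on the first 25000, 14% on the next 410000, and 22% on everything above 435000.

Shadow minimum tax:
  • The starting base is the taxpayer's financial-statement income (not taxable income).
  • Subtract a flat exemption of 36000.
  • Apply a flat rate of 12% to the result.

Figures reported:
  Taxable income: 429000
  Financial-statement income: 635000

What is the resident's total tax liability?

Shadow minimum tax:
  Base (financial-statement income): 635000
  Less exemption 36000 → base 599000
  599000 × 12% = 71880

General income tax:
  25000 × 7% = 1750
  404000 × 14% = 56560
  → 58310

71880 > 58310, so the shadow minimum tax is the binding amount.

71880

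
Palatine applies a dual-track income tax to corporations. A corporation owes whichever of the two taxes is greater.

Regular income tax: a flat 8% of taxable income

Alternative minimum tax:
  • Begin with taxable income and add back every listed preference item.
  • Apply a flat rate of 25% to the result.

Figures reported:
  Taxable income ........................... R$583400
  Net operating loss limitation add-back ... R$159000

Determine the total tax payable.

R$185600

Regular income tax:
  R$583400 × 8% = R$46672

Alternative minimum tax:
  Adjusted income: R$583400 + R$159000 = R$742400
  R$742400 × 25% = R$185600

R$185600 > R$46672, so the alternative minimum tax is the binding amount.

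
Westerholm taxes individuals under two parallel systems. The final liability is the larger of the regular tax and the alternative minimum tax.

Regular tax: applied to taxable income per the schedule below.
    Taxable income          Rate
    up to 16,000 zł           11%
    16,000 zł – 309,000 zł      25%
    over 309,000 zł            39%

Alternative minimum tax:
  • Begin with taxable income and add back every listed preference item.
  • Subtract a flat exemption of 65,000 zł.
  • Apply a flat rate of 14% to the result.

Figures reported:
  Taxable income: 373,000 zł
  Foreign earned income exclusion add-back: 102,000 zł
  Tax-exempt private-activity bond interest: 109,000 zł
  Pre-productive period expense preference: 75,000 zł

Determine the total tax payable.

Alternative minimum tax:
  Adjusted income: 373,000 zł + 102,000 zł + 109,000 zł + 75,000 zł = 659,000 zł
  Less exemption 65,000 zł → base 594,000 zł
  594,000 zł × 14% = 83,160 zł

Regular tax:
  16,000 zł × 11% = 1,760 zł
  293,000 zł × 25% = 73,250 zł
  64,000 zł × 39% = 24,960 zł
  → 99,970 zł

99,970 zł > 83,160 zł, so the regular tax governs.

99,970 zł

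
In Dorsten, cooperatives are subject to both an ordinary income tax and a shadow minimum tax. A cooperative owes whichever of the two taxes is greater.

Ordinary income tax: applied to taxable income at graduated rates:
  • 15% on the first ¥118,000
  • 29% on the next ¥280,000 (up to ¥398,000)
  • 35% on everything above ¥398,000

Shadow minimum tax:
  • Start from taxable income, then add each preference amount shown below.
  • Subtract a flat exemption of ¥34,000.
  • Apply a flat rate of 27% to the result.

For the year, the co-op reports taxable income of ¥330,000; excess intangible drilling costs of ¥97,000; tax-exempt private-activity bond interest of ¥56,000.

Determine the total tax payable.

¥121,230

Shadow minimum tax:
  Adjusted income: ¥330,000 + ¥97,000 + ¥56,000 = ¥483,000
  Less exemption ¥34,000 → base ¥449,000
  ¥449,000 × 27% = ¥121,230

Ordinary income tax:
  ¥118,000 × 15% = ¥17,700
  ¥212,000 × 29% = ¥61,480
  → ¥79,180

¥121,230 > ¥79,180, so the shadow minimum tax is the binding amount.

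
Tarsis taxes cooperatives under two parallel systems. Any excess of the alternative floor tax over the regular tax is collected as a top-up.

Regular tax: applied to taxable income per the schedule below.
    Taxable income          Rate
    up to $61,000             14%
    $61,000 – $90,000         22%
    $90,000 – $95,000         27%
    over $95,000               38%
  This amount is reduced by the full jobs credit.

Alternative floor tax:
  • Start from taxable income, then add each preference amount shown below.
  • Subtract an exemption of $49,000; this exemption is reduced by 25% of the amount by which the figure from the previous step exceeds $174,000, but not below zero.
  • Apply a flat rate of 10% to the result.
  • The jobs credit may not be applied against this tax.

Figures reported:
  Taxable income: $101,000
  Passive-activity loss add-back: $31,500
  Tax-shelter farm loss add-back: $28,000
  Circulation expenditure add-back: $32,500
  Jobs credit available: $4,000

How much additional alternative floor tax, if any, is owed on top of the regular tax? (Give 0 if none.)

Alternative floor tax:
  Adjusted income: $101,000 + $31,500 + $28,000 + $32,500 = $193,000
  Exemption: $49,000 − 25% × ($193,000 − $174,000) = $49,000 − $4,750 = $44,250
  Base: $193,000 − $44,250 = $148,750
  $148,750 × 10% = $14,875

Regular tax:
  $61,000 × 14% = $8,540
  $29,000 × 22% = $6,380
  $5,000 × 27% = $1,350
  $6,000 × 38% = $2,280
  → $18,550
  Less jobs credit $4,000 → $14,550

Excess of alternative floor tax over regular tax: $14,875 − $14,550 = $325.

$325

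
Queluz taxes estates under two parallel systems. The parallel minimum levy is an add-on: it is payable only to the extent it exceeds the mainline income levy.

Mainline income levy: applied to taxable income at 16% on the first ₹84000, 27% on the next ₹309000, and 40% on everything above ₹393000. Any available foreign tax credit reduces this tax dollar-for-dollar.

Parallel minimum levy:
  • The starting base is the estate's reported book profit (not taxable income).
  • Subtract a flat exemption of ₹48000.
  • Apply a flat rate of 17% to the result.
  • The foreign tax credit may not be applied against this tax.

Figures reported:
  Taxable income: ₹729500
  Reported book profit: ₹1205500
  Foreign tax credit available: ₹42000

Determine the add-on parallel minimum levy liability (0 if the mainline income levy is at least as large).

Mainline income levy:
  ₹84000 × 16% = ₹13440
  ₹309000 × 27% = ₹83430
  ₹336500 × 40% = ₹134600
  → ₹231470
  Less foreign tax credit ₹42000 → ₹189470

Parallel minimum levy:
  Base (reported book profit): ₹1205500
  Less exemption ₹48000 → base ₹1157500
  ₹1157500 × 17% = ₹196775

Excess of parallel minimum levy over mainline income levy: ₹196775 − ₹189470 = ₹7305.

₹7305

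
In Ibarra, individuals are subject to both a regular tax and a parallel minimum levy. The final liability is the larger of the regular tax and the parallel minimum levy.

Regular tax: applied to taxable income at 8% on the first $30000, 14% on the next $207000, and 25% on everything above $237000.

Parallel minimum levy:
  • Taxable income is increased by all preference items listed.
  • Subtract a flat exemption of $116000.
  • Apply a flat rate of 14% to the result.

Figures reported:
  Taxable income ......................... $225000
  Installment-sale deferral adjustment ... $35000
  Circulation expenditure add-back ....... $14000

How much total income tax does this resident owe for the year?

$29700

Parallel minimum levy:
  Adjusted income: $225000 + $35000 + $14000 = $274000
  Less exemption $116000 → base $158000
  $158000 × 14% = $22120

Regular tax:
  $30000 × 8% = $2400
  $195000 × 14% = $27300
  → $29700

$29700 > $22120, so the regular tax governs.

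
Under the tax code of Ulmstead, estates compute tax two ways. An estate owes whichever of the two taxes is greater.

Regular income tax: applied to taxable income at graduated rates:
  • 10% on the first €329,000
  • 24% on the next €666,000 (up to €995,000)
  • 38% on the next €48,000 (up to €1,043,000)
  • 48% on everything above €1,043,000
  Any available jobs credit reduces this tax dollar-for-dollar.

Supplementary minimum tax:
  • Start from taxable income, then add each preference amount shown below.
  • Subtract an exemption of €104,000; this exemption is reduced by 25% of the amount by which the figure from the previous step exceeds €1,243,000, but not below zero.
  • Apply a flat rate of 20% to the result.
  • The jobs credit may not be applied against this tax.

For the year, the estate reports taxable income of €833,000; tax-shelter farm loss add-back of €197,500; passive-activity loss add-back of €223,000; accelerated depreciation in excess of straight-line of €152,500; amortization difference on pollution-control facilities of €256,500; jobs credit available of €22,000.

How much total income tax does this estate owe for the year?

€332,500

Regular income tax:
  €329,000 × 10% = €32,900
  €504,000 × 24% = €120,960
  → €153,860
  Less jobs credit €22,000 → €131,860

Supplementary minimum tax:
  Adjusted income: €833,000 + €197,500 + €223,000 + €152,500 + €256,500 = €1,662,500
  Exemption: 25% × (€1,662,500 − €1,243,000) = €104,875 ≥ €104,000, so the exemption is fully phased out
  Base: €1,662,500 − €0 = €1,662,500
  €1,662,500 × 20% = €332,500

€332,500 > €131,860, so the supplementary minimum tax is the binding amount.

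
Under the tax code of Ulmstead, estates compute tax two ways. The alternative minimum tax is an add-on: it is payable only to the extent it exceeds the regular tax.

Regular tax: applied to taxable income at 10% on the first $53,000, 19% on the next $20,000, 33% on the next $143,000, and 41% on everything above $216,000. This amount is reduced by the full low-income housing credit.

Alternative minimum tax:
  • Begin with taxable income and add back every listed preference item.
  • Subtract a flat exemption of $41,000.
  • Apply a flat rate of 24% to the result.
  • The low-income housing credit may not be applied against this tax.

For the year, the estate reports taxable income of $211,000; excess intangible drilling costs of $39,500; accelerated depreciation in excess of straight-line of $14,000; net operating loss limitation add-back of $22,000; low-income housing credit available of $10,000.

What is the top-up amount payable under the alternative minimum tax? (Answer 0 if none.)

Alternative minimum tax:
  Adjusted income: $211,000 + $39,500 + $14,000 + $22,000 = $286,500
  Less exemption $41,000 → base $245,500
  $245,500 × 24% = $58,920

Regular tax:
  $53,000 × 10% = $5,300
  $20,000 × 19% = $3,800
  $138,000 × 33% = $45,540
  → $54,640
  Less low-income housing credit $10,000 → $44,640

Excess of alternative minimum tax over regular tax: $58,920 − $44,640 = $14,280.

$14,280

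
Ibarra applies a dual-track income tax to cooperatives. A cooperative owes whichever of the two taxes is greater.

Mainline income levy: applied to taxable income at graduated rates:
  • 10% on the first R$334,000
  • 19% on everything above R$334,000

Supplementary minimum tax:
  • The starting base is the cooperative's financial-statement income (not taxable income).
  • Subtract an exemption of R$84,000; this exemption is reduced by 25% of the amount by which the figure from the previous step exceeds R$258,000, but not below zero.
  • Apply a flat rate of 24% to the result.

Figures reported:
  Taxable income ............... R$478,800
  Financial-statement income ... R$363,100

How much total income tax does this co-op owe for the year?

R$73,290

Supplementary minimum tax:
  Base (financial-statement income): R$363,100
  Exemption: R$84,000 − 25% × (R$363,100 − R$258,000) = R$84,000 − R$26,275 = R$57,725
  Base: R$363,100 − R$57,725 = R$305,375
  R$305,375 × 24% = R$73,290

Mainline income levy:
  R$334,000 × 10% = R$33,400
  R$144,800 × 19% = R$27,512
  → R$60,912

R$73,290 > R$60,912, so the supplementary minimum tax is the binding amount.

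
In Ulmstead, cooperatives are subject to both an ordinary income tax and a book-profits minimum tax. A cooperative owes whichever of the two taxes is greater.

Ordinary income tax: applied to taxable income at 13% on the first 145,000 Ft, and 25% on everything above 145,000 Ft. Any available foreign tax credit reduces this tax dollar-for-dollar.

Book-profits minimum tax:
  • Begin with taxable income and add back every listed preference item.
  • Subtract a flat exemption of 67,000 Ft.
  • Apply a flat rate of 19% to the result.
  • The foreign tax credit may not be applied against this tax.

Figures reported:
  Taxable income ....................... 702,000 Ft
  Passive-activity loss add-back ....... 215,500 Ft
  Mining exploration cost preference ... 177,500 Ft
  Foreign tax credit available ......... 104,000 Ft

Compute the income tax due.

195,320 Ft

Ordinary income tax:
  145,000 Ft × 13% = 18,850 Ft
  557,000 Ft × 25% = 139,250 Ft
  → 158,100 Ft
  Less foreign tax credit 104,000 Ft → 54,100 Ft

Book-profits minimum tax:
  Adjusted income: 702,000 Ft + 215,500 Ft + 177,500 Ft = 1,095,000 Ft
  Less exemption 67,000 Ft → base 1,028,000 Ft
  1,028,000 Ft × 19% = 195,320 Ft

195,320 Ft > 54,100 Ft, so the book-profits minimum tax is the binding amount.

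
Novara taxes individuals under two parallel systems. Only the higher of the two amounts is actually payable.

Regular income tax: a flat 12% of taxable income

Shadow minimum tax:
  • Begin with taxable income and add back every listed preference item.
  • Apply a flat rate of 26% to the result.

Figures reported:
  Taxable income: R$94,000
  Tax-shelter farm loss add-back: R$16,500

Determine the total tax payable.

Shadow minimum tax:
  Adjusted income: R$94,000 + R$16,500 = R$110,500
  R$110,500 × 26% = R$28,730

Regular income tax:
  R$94,000 × 12% = R$11,280

R$28,730 > R$11,280, so the shadow minimum tax is the binding amount.

R$28,730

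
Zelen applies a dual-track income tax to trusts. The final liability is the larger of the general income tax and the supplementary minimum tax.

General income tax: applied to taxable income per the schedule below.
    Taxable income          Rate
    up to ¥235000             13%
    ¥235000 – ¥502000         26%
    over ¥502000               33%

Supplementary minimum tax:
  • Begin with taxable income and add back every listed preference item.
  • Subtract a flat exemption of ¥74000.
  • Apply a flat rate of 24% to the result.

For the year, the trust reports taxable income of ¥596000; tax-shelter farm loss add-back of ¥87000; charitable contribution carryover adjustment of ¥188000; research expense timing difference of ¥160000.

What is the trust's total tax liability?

General income tax:
  ¥235000 × 13% = ¥30550
  ¥267000 × 26% = ¥69420
  ¥94000 × 33% = ¥31020
  → ¥130990

Supplementary minimum tax:
  Adjusted income: ¥596000 + ¥87000 + ¥188000 + ¥160000 = ¥1031000
  Less exemption ¥74000 → base ¥957000
  ¥957000 × 24% = ¥229680

¥229680 > ¥130990, so the supplementary minimum tax is the binding amount.

¥229680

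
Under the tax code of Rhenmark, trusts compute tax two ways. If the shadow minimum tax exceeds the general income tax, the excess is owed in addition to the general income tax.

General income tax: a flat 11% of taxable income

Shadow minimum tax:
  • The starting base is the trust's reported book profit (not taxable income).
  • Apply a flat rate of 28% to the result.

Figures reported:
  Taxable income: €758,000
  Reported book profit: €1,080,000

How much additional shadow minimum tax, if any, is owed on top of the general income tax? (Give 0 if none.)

General income tax:
  €758,000 × 11% = €83,380

Shadow minimum tax:
  Base (reported book profit): €1,080,000
  €1,080,000 × 28% = €302,400

Excess of shadow minimum tax over general income tax: €302,400 − €83,380 = €219,020.

€219,020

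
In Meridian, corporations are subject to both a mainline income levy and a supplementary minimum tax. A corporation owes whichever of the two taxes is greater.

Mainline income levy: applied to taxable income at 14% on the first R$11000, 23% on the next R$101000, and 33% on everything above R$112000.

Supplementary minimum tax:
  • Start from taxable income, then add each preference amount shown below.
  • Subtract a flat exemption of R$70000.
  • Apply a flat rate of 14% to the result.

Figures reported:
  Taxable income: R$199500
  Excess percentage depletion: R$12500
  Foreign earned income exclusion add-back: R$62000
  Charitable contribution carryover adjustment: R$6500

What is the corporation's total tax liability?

R$53645

Supplementary minimum tax:
  Adjusted income: R$199500 + R$12500 + R$62000 + R$6500 = R$280500
  Less exemption R$70000 → base R$210500
  R$210500 × 14% = R$29470

Mainline income levy:
  R$11000 × 14% = R$1540
  R$101000 × 23% = R$23230
  R$87500 × 33% = R$28875
  → R$53645

R$53645 > R$29470, so the mainline income levy governs.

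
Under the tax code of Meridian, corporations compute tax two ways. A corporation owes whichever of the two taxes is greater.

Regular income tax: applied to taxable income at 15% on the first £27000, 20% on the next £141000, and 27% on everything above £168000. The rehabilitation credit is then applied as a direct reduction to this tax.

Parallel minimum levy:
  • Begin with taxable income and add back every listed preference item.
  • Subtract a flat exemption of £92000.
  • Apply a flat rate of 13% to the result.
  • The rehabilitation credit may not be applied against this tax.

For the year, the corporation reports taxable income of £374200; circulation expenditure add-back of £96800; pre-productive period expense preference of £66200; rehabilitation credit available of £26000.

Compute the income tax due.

£61924

Parallel minimum levy:
  Adjusted income: £374200 + £96800 + £66200 = £537200
  Less exemption £92000 → base £445200
  £445200 × 13% = £57876

Regular income tax:
  £27000 × 15% = £4050
  £141000 × 20% = £28200
  £206200 × 27% = £55674
  → £87924
  Less rehabilitation credit £26000 → £61924

£61924 > £57876, so the regular income tax governs.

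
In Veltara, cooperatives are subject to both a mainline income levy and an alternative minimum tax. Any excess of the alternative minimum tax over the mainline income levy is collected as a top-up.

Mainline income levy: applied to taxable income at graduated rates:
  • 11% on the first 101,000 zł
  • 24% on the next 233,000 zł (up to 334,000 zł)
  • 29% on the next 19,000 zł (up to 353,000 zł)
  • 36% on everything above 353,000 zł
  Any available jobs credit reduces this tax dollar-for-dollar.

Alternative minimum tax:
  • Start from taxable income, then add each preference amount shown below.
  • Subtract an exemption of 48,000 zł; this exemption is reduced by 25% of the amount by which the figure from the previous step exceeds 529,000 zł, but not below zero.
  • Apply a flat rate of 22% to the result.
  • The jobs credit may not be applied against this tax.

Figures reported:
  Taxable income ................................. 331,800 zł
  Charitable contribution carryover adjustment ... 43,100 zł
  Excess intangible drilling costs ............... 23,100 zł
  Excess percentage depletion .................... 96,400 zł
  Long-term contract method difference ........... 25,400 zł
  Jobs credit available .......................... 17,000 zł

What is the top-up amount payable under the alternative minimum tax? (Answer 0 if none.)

54,294 zł

Mainline income levy:
  101,000 zł × 11% = 11,110 zł
  230,800 zł × 24% = 55,392 zł
  → 66,502 zł
  Less jobs credit 17,000 zł → 49,502 zł

Alternative minimum tax:
  Adjusted income: 331,800 zł + 43,100 zł + 23,100 zł + 96,400 zł + 25,400 zł = 519,800 zł
  Exemption: 519,800 zł ≤ 529,000 zł, so full 48,000 zł applies
  Base: 519,800 zł − 48,000 zł = 471,800 zł
  471,800 zł × 22% = 103,796 zł

Excess of alternative minimum tax over mainline income levy: 103,796 zł − 49,502 zł = 54,294 zł.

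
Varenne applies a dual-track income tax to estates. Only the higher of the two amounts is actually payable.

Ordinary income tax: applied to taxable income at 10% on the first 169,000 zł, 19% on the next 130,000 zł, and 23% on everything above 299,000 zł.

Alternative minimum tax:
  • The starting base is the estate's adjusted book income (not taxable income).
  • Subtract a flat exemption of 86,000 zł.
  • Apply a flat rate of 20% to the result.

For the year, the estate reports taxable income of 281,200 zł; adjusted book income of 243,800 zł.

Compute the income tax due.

Alternative minimum tax:
  Base (adjusted book income): 243,800 zł
  Less exemption 86,000 zł → base 157,800 zł
  157,800 zł × 20% = 31,560 zł

Ordinary income tax:
  169,000 zł × 10% = 16,900 zł
  112,200 zł × 19% = 21,318 zł
  → 38,218 zł

38,218 zł > 31,560 zł, so the ordinary income tax governs.

38,218 zł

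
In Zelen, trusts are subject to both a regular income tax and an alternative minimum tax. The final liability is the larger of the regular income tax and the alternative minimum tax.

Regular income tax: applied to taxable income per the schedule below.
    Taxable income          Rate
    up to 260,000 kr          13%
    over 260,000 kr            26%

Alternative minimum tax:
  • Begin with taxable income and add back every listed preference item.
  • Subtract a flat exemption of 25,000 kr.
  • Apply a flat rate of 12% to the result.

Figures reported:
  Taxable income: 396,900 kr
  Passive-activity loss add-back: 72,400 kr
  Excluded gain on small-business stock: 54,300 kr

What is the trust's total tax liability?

Alternative minimum tax:
  Adjusted income: 396,900 kr + 72,400 kr + 54,300 kr = 523,600 kr
  Less exemption 25,000 kr → base 498,600 kr
  498,600 kr × 12% = 59,832 kr

Regular income tax:
  260,000 kr × 13% = 33,800 kr
  136,900 kr × 26% = 35,594 kr
  → 69,394 kr

69,394 kr > 59,832 kr, so the regular income tax governs.

69,394 kr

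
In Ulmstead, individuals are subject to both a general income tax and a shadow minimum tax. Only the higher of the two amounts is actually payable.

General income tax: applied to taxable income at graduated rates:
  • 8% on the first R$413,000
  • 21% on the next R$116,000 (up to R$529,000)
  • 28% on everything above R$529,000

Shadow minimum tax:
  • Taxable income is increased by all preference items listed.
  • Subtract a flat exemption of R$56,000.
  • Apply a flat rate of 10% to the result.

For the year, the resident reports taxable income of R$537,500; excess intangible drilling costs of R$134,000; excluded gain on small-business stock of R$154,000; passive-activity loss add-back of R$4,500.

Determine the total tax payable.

General income tax:
  R$413,000 × 8% = R$33,040
  R$116,000 × 21% = R$24,360
  R$8,500 × 28% = R$2,380
  → R$59,780

Shadow minimum tax:
  Adjusted income: R$537,500 + R$134,000 + R$154,000 + R$4,500 = R$830,000
  Less exemption R$56,000 → base R$774,000
  R$774,000 × 10% = R$77,400

R$77,400 > R$59,780, so the shadow minimum tax is the binding amount.

R$77,400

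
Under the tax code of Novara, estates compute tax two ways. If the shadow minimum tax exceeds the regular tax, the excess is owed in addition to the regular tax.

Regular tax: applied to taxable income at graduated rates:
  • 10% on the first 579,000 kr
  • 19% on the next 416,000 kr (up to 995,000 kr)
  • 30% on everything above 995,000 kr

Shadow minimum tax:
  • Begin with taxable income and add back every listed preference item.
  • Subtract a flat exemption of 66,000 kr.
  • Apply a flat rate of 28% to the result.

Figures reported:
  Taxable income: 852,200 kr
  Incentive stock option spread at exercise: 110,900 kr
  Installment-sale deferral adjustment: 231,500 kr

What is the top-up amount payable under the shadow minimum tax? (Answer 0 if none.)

206,200 kr

Shadow minimum tax:
  Adjusted income: 852,200 kr + 110,900 kr + 231,500 kr = 1,194,600 kr
  Less exemption 66,000 kr → base 1,128,600 kr
  1,128,600 kr × 28% = 316,008 kr

Regular tax:
  579,000 kr × 10% = 57,900 kr
  273,200 kr × 19% = 51,908 kr
  → 109,808 kr

Excess of shadow minimum tax over regular tax: 316,008 kr − 109,808 kr = 206,200 kr.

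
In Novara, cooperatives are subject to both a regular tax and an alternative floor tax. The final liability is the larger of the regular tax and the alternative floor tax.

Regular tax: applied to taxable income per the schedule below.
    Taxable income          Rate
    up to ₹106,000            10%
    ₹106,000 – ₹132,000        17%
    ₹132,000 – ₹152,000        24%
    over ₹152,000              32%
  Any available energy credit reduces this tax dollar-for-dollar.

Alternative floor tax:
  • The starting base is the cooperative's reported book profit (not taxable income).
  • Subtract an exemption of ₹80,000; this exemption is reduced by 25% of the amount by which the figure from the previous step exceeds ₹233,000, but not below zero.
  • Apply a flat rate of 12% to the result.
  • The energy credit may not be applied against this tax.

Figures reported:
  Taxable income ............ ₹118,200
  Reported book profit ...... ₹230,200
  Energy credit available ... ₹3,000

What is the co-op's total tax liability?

₹18,024

Alternative floor tax:
  Base (reported book profit): ₹230,200
  Exemption: ₹230,200 ≤ ₹233,000, so full ₹80,000 applies
  Base: ₹230,200 − ₹80,000 = ₹150,200
  ₹150,200 × 12% = ₹18,024

Regular tax:
  ₹106,000 × 10% = ₹10,600
  ₹12,200 × 17% = ₹2,074
  → ₹12,674
  Less energy credit ₹3,000 → ₹9,674

₹18,024 > ₹9,674, so the alternative floor tax is the binding amount.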